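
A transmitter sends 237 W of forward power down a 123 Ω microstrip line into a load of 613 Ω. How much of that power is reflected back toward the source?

Γ = (613 − 123)/(613 + 123) = 0.666
|Γ|² = 0.443
P_refl = |Γ|²·P_inc = 105 W, P_del = (1 − |Γ|²)·P_inc = 132 W

P_reflected ≈ 105 W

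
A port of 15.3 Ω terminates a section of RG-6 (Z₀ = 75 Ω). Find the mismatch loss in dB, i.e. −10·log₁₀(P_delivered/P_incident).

Γ = (15.3 − 75)/(15.3 + 75) = -0.661
|Γ|² = 0.437, so P_del/P_inc = 1 − |Γ|² = 0.563
ML = −10·log₁₀(1 − |Γ|²)

mismatch loss ≈ 2.5 dB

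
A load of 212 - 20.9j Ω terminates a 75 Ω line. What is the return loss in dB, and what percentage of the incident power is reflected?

Γ = (137 − j20.9)/(287 − j20.9), |Γ| = 0.482
RL = −20·log₁₀(0.482) = 6.35 dB
P_refl/P_inc = |Γ|² = 0.232

RL ≈ 6.35 dB; 23.2% of incident power reflected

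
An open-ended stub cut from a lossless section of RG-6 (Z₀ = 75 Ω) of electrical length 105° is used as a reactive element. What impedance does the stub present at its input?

Z_in ≈ +j20.1 Ω

tan(βl) = -3.73
For an open-ended stub, Z_in = −jZ_0·cot(βl) = −jZ_0/tan(βl)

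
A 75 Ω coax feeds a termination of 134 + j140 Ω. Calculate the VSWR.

VSWR ≈ 4.05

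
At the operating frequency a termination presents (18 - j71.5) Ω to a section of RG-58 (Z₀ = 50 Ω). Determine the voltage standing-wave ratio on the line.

Γ = (Z_L − Z_0)/(Z_L + Z_0) = (-32 − j71.5)/(68 − j71.5)
|Γ| = 78.3/98.7 = 0.794
VSWR = (1 + |Γ|)/(1 − |Γ|) = 1.79/0.206

VSWR ≈ 8.7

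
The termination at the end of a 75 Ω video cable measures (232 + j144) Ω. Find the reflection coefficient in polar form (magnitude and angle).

Γ ≈ 0.628 ∠ 17.4°

Γ = (Z_L − Z_0)/(Z_L + Z_0) = (157 + j144)/(307 + j144)
|Γ| = 213/339 = 0.628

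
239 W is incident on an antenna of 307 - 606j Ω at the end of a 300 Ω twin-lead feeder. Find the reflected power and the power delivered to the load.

P_reflected ≈ 119 W; P_delivered ≈ 120 W

|Γ| = |(7 − j606)/(607 − j606)| = 0.707
|Γ|² = 0.499
P_refl = |Γ|²·P_inc = 119 W, P_del = (1 − |Γ|²)·P_inc = 120 W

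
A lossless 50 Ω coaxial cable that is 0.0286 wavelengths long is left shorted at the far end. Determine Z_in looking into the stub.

Z_in ≈ +j9.08 Ω

βl = 2π × 0.0286 = 10.3°
tan(βl) = 0.182
For a shorted stub, Z_in = jZ_0·tan(βl)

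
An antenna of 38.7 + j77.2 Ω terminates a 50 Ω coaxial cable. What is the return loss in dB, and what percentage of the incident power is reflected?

Γ = (-11.3 + j77.2)/(88.7 + j77.2), |Γ| = 0.664
RL = −20·log₁₀(0.664) = 3.56 dB
P_refl/P_inc = |Γ|² = 0.44

RL ≈ 3.56 dB; 44% of incident power reflected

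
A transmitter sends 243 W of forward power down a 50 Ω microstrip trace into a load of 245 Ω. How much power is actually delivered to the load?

Γ = (245 − 50)/(245 + 50) = 0.661
|Γ|² = 0.437
P_refl = |Γ|²·P_inc = 106 W, P_del = (1 − |Γ|²)·P_inc = 137 W

P_delivered ≈ 137 W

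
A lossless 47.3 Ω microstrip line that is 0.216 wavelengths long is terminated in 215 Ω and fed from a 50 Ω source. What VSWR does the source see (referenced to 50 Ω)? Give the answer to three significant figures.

βl = 2π × 0.216 = 77.8°
tan(βl) = 4.61
Z_in = Z_0·(Z_L + jZ_0·tanβl)/(Z_0 + jZ_L·tanβl) = 10.9 − j9.74 Ω
Γ_s = (Z_in − Z_s)/(Z_in + Z_s) = (-39.1 − j9.74)/(60.9 − j9.74), |Γ_s| = 0.654
VSWR = (1 + |Γ_s|)/(1 − |Γ_s|)

VSWR ≈ 4.78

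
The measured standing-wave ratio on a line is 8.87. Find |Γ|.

|Γ| = (S − 1)/(S + 1) = (8.87 − 1)/(8.87 + 1) = 7.87/9.87

|Γ| ≈ 0.797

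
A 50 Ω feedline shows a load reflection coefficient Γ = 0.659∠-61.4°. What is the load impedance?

Z_L = Z_0·(1 + Γ)/(1 − Γ) = 50·(1.32 − j0.579)/(0.685 + j0.579)

Z_L ≈ 35.2 − j72 Ω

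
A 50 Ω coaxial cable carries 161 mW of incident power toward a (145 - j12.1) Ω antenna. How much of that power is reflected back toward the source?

|Γ| = |(95 − j12.1)/(195 − j12.1)| = 0.49
|Γ|² = 0.24
P_refl = |Γ|²·P_inc = 38.7 mW, P_del = (1 − |Γ|²)·P_inc = 122 mW

P_reflected ≈ 38.7 mW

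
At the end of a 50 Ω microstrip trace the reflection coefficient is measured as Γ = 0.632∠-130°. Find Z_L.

Z_L ≈ 13.6 − j21.9 Ω

Z_L = Z_0·(1 + Γ)/(1 − Γ) = 50·(0.594 − j0.484)/(1.41 + j0.484)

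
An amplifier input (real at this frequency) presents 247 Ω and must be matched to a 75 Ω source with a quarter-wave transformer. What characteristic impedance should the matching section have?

Z_qwt = √(Z_0·R_L) = √(75 × 247) = √18520

Z_qwt ≈ 136 Ω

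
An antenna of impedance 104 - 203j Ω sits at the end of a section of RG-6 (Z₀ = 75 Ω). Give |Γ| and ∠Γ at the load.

Γ ≈ 0.758 ∠ -33.3°

Γ = (Z_L − Z_0)/(Z_L + Z_0) = (29 − j203)/(179 − j203)
|Γ| = 205/271 = 0.758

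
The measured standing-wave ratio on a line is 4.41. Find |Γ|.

|Γ| = (S − 1)/(S + 1) = (4.41 − 1)/(4.41 + 1) = 3.41/5.41

|Γ| ≈ 0.63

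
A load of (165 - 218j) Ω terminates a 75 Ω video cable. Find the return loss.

Γ = (90 − j218)/(240 − j218), |Γ| = 0.727
RL = −20·log₁₀|Γ| = −20·log₁₀(0.727)

RL ≈ 2.76 dB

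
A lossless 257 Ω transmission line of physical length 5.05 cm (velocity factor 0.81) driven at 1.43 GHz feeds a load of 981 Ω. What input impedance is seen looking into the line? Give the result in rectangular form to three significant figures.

λ = v/f = 0.81·c / 1.43 GHz = 0.17 m
βl = 2π·l/λ = 2π × 0.297 = 107°
tan(βl) = tan(107°) = -3.27
Z_in = Z_0·(Z_L + jZ_0·tanβl)/(Z_0 + jZ_L·tanβl)
     = 257·(981 − j841)/(257 − j3210)

Z_in ≈ 73.1 + j72.6 Ω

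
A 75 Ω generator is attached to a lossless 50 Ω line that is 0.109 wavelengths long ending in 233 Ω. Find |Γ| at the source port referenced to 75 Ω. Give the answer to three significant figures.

|Γ| ≈ 0.649

βl = 2π × 0.109 = 39.2°
tan(βl) = 0.817
Z_in = Z_0·(Z_L + jZ_0·tanβl)/(Z_0 + jZ_L·tanβl) = 25.1 − j54.6 Ω
Γ_s = (Z_in − Z_s)/(Z_in + Z_s) = (-49.9 − j54.6)/(100 − j54.6), |Γ_s| = 0.649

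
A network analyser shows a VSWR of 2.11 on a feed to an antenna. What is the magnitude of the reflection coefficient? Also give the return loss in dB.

|Γ| = (S − 1)/(S + 1) = (2.11 − 1)/(2.11 + 1) = 1.11/3.11
RL = −20·log₁₀|Γ| = −20·log₁₀(0.357)

|Γ| ≈ 0.357; return loss ≈ 8.95 dB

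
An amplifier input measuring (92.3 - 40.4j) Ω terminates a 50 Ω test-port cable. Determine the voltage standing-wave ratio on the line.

Γ = (Z_L − Z_0)/(Z_L + Z_0) = (42.3 − j40.4)/(142.3 − j40.4)
|Γ| = 58.5/148 = 0.395
VSWR = (1 + |Γ|)/(1 − |Γ|) = 1.4/0.605

VSWR ≈ 2.31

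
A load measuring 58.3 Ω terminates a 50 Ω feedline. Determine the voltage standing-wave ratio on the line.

VSWR ≈ 1.17

For a purely resistive load, VSWR = R_L/Z_0 or Z_0/R_L (whichever > 1) = 58.3/50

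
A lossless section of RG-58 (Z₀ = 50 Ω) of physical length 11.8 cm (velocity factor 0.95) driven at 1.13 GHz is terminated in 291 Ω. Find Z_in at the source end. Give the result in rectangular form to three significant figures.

λ = v/f = 0.95·c / 1.13 GHz = 0.252 m
βl = 2π·l/λ = 2π × 0.468 = 168°
tan(βl) = tan(168°) = -0.205
Z_in = Z_0·(Z_L + jZ_0·tanβl)/(Z_0 + jZ_L·tanβl)
     = 50·(291 − j10.2)/(50 − j59.6)

Z_in ≈ 125 + j139 Ω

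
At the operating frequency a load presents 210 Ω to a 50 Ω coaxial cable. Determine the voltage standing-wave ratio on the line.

For a purely resistive load, VSWR = R_L/Z_0 or Z_0/R_L (whichever > 1) = 210/50

VSWR ≈ 4.2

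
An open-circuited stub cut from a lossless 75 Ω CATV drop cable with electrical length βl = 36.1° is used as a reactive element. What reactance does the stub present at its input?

X_in ≈ -103 Ω (capacitive)

tan(βl) = 0.729
For an open-circuited stub, Z_in = −jZ_0·cot(βl) = −jZ_0/tan(βl)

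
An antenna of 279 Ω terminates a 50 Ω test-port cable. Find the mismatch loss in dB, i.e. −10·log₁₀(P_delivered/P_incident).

Γ = (279 − 50)/(279 + 50) = 0.696
|Γ|² = 0.484, so P_del/P_inc = 1 − |Γ|² = 0.516
ML = −10·log₁₀(1 − |Γ|²)

mismatch loss ≈ 2.88 dB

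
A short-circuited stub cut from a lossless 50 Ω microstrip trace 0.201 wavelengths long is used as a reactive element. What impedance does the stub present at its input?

βl = 2π × 0.201 = 72.4°
tan(βl) = 3.14
For a short-circuited stub, Z_in = jZ_0·tan(βl)

Z_in ≈ +j157 Ω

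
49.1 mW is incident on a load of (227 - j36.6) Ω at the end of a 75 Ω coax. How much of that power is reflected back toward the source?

P_reflected ≈ 13 mW

|Γ| = |(152 − j36.6)/(302 − j36.6)| = 0.514
|Γ|² = 0.264
P_refl = |Γ|²·P_inc = 13 mW, P_del = (1 − |Γ|²)·P_inc = 36.1 mW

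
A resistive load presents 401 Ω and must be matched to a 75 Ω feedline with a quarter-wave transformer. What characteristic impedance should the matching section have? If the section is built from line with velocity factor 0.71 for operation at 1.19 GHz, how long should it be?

Z_qwt ≈ 173 Ω; length ≈ 4.47 cm

Z_qwt = √(Z_0·R_L) = √(75 × 401) = √30080
λ = 0.71·c/f = 0.179 m, so l = λ/4 = 0.0447 m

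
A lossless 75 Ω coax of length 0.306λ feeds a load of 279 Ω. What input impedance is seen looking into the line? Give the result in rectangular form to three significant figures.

Z_in ≈ 22.7 + j25.3 Ω

βl = 2π × 0.306 = 110°
tan(βl) = tan(110°) = -2.72
Z_in = Z_0·(Z_L + jZ_0·tanβl)/(Z_0 + jZ_L·tanβl)
     = 75·(279 − j204)/(75 − j760)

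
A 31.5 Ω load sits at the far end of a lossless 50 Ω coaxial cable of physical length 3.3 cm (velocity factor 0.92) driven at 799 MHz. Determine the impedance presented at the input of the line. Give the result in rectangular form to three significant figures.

λ = v/f = 0.92·c / 799 MHz = 0.345 m
βl = 2π·l/λ = 2π × 0.0955 = 34.4°
tan(βl) = tan(34.4°) = 0.685
Z_in = Z_0·(Z_L + jZ_0·tanβl)/(Z_0 + jZ_L·tanβl)
     = 50·(31.5 + j34.2)/(50 + j21.6)

Z_in ≈ 39 + j17.4 Ω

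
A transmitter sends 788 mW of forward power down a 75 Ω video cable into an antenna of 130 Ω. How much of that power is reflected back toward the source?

P_reflected ≈ 56.7 mW

Γ = (130 − 75)/(130 + 75) = 0.268
|Γ|² = 0.072
P_refl = |Γ|²·P_inc = 56.7 mW, P_del = (1 − |Γ|²)·P_inc = 731 mW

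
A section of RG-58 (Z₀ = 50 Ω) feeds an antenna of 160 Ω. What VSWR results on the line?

VSWR ≈ 3.2

For a purely resistive load, VSWR = R_L/Z_0 or Z_0/R_L (whichever > 1) = 160/50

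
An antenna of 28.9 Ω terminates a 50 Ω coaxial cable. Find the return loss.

Γ = (28.9 − 50)/(28.9 + 50) = -0.267
RL = −20·log₁₀|Γ| = −20·log₁₀(0.267)

RL ≈ 11.5 dB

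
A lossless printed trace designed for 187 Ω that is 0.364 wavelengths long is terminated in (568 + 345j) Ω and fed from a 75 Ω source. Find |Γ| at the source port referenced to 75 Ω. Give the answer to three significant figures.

|Γ| ≈ 0.634

βl = 2π × 0.364 = 131°
tan(βl) = -1.15
Z_in = Z_0·(Z_L + jZ_0·tanβl)/(Z_0 + jZ_L·tanβl) = 60.1 + j109 Ω
Γ_s = (Z_in − Z_s)/(Z_in + Z_s) = (-14.9 + j109)/(135 + j109), |Γ_s| = 0.634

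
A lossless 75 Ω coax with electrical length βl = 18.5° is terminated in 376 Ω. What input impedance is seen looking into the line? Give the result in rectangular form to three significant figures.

tan(βl) = tan(18.5°) = 0.335
Z_in = Z_0·(Z_L + jZ_0·tanβl)/(Z_0 + jZ_L·tanβl)
     = 75·(376 + j25.1)/(75 + j126)

Z_in ≈ 110 − j159 Ω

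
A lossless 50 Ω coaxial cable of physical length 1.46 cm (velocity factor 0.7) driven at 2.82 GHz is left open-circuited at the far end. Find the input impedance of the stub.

Z_in ≈ −j17.6 Ω

λ = v/f = 0.7·c / 2.82 GHz = 0.0745 m
βl = 2π·l/λ = 2π × 0.196 = 70.6°
tan(βl) = 2.84
For an open-circuited stub, Z_in = −jZ_0·cot(βl) = −jZ_0/tan(βl)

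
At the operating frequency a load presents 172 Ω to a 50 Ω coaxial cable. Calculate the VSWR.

For a purely resistive load, VSWR = R_L/Z_0 or Z_0/R_L (whichever > 1) = 172/50

VSWR ≈ 3.44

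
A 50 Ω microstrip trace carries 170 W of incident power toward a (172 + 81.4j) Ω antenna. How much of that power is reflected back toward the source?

|Γ| = |(122 + j81.4)/(222 + j81.4)| = 0.62
|Γ|² = 0.385
P_refl = |Γ|²·P_inc = 65.4 W, P_del = (1 − |Γ|²)·P_inc = 105 W

P_reflected ≈ 65.4 W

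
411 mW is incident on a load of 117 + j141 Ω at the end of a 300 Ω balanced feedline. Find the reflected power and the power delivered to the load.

|Γ| = |(-183 + j141)/(417 + j141)| = 0.525
|Γ|² = 0.275
P_refl = |Γ|²·P_inc = 113 mW, P_del = (1 − |Γ|²)·P_inc = 298 mW

P_reflected ≈ 113 mW; P_delivered ≈ 298 mW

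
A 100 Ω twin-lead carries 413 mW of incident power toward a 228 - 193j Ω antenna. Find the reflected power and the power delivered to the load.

P_reflected ≈ 153 mW; P_delivered ≈ 260 mW

|Γ| = |(128 − j193)/(328 − j193)| = 0.609
|Γ|² = 0.37
P_refl = |Γ|²·P_inc = 153 mW, P_del = (1 − |Γ|²)·P_inc = 260 mW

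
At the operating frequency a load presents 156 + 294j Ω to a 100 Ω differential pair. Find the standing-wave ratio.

Γ = (Z_L − Z_0)/(Z_L + Z_0) = (56 + j294)/(256 + j294)
|Γ| = 299/390 = 0.768
VSWR = (1 + |Γ|)/(1 − |Γ|) = 1.77/0.232

VSWR ≈ 7.61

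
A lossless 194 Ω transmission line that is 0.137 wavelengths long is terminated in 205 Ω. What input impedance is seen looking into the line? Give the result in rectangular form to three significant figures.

Z_in ≈ 192 − j10.5 Ω

βl = 2π × 0.137 = 49.3°
tan(βl) = tan(49.3°) = 1.16
Z_in = Z_0·(Z_L + jZ_0·tanβl)/(Z_0 + jZ_L·tanβl)
     = 194·(205 + j226)/(194 + j239)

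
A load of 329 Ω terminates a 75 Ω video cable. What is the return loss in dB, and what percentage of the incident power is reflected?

Γ = (329 − 75)/(329 + 75) = 0.629
RL = −20·log₁₀(0.629) = 4.03 dB
P_refl/P_inc = |Γ|² = 0.395

RL ≈ 4.03 dB; 39.5% of incident power reflected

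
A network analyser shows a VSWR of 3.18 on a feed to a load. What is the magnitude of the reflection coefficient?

|Γ| = (S − 1)/(S + 1) = (3.18 − 1)/(3.18 + 1) = 2.18/4.18

|Γ| ≈ 0.522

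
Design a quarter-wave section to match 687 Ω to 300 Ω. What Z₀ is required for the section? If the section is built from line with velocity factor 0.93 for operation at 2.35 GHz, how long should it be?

Z_qwt = √(Z_0·R_L) = √(300 × 687) = √206100
λ = 0.93·c/f = 0.119 m, so l = λ/4 = 0.0297 m

Z_qwt ≈ 454 Ω; length ≈ 2.97 cm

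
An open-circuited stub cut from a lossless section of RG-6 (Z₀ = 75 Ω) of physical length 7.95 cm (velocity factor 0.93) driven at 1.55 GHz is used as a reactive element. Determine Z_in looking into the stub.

Z_in ≈ +j195 Ω

λ = v/f = 0.93·c / 1.55 GHz = 0.18 m
βl = 2π·l/λ = 2π × 0.442 = 159°
tan(βl) = -0.384
For an open-circuited stub, Z_in = −jZ_0·cot(βl) = −jZ_0/tan(βl)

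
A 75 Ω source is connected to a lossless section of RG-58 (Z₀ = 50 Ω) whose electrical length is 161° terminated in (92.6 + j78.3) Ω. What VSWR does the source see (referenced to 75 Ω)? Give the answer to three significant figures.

tan(βl) = -0.344
Z_in = Z_0·(Z_L + jZ_0·tanβl)/(Z_0 + jZ_L·tanβl) = 37.3 + j55.1 Ω
Γ_s = (Z_in − Z_s)/(Z_in + Z_s) = (-37.7 + j55.1)/(112 + j55.1), |Γ_s| = 0.534
VSWR = (1 + |Γ_s|)/(1 − |Γ_s|)

VSWR ≈ 3.29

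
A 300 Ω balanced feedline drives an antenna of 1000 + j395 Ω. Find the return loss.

Γ = (700 + j395)/(1300 + j395), |Γ| = 0.592
RL = −20·log₁₀|Γ| = −20·log₁₀(0.592)

RL ≈ 4.56 dB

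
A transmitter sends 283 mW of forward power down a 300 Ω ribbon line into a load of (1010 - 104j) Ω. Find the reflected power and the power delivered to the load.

|Γ| = |(710 − j104)/(1310 − j104)| = 0.546
|Γ|² = 0.298
P_refl = |Γ|²·P_inc = 84.4 mW, P_del = (1 − |Γ|²)·P_inc = 199 mW

P_reflected ≈ 84.4 mW; P_delivered ≈ 199 mW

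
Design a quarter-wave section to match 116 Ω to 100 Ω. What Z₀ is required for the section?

Z_qwt = √(Z_0·R_L) = √(100 × 116) = √11600

Z_qwt ≈ 108 Ω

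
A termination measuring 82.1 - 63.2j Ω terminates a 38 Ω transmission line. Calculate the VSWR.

VSWR ≈ 3.63

Γ = (Z_L − Z_0)/(Z_L + Z_0) = (44.1 − j63.2)/(120.1 − j63.2)
|Γ| = 77.1/136 = 0.568
VSWR = (1 + |Γ|)/(1 − |Γ|) = 1.57/0.432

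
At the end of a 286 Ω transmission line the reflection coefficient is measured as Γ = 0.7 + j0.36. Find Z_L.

Z_L = Z_0·(1 + Γ)/(1 − Γ) = 286·(1.7 + j0.36)/(0.3 − j0.36)

Z_L ≈ 495 + j938 Ω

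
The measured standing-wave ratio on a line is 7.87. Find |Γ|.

|Γ| ≈ 0.775

|Γ| = (S − 1)/(S + 1) = (7.87 − 1)/(7.87 + 1) = 6.87/8.87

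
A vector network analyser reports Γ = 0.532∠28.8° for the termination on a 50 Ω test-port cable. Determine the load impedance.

Z_L ≈ 102 + j73.1 Ω

Z_L = Z_0·(1 + Γ)/(1 − Γ) = 50·(1.47 + j0.256)/(0.534 − j0.256)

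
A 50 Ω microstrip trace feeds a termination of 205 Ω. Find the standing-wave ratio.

For a purely resistive load, VSWR = R_L/Z_0 or Z_0/R_L (whichever > 1) = 205/50

VSWR ≈ 4.1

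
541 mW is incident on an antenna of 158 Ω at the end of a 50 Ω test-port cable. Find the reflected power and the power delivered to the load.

Γ = (158 − 50)/(158 + 50) = 0.519
|Γ|² = 0.27
P_refl = |Γ|²·P_inc = 146 mW, P_del = (1 − |Γ|²)·P_inc = 395 mW

P_reflected ≈ 146 mW; P_delivered ≈ 395 mW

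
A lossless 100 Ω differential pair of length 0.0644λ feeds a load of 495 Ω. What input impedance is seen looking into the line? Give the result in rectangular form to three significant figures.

βl = 2π × 0.0644 = 23.2°
tan(βl) = tan(23.2°) = 0.428
Z_in = Z_0·(Z_L + jZ_0·tanβl)/(Z_0 + jZ_L·tanβl)
     = 100·(495 + j42.8)/(100 + j212)

Z_in ≈ 107 − j183 Ω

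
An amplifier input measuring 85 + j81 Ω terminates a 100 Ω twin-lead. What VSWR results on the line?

VSWR ≈ 2.38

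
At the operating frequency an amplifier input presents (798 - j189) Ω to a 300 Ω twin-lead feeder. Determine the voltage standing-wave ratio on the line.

Γ = (Z_L − Z_0)/(Z_L + Z_0) = (498 − j189)/(1098 − j189)
|Γ| = 533/1110 = 0.478
VSWR = (1 + |Γ|)/(1 − |Γ|) = 1.48/0.522

VSWR ≈ 2.83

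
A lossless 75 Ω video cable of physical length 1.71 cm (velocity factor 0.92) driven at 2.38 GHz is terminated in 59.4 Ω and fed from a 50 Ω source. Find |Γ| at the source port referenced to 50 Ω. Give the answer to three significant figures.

|Γ| ≈ 0.256

λ = v/f = 0.92·c / 2.38 GHz = 0.116 m
βl = 2π·l/λ = 2π × 0.147 = 53.1°
tan(βl) = 1.33
Z_in = Z_0·(Z_L + jZ_0·tanβl)/(Z_0 + jZ_L·tanβl) = 78 + j17.6 Ω
Γ_s = (Z_in − Z_s)/(Z_in + Z_s) = (28 + j17.6)/(128 + j17.6), |Γ_s| = 0.256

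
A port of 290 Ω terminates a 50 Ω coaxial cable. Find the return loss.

Γ = (290 − 50)/(290 + 50) = 0.706
RL = −20·log₁₀|Γ| = −20·log₁₀(0.706)

RL ≈ 3.03 dB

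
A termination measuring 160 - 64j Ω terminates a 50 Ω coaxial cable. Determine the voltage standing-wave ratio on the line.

Γ = (Z_L − Z_0)/(Z_L + Z_0) = (110 − j64)/(210 − j64)
|Γ| = 127/220 = 0.58
VSWR = (1 + |Γ|)/(1 − |Γ|) = 1.58/0.42

VSWR ≈ 3.76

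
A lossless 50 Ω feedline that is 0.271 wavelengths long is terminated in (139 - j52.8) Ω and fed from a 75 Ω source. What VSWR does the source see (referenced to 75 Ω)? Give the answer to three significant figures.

VSWR ≈ 4.67

βl = 2π × 0.271 = 97.6°
tan(βl) = -7.53
Z_in = Z_0·(Z_L + jZ_0·tanβl)/(Z_0 + jZ_L·tanβl) = 16.5 + j12.1 Ω
Γ_s = (Z_in − Z_s)/(Z_in + Z_s) = (-58.5 + j12.1)/(91.5 + j12.1), |Γ_s| = 0.648
VSWR = (1 + |Γ_s|)/(1 − |Γ_s|)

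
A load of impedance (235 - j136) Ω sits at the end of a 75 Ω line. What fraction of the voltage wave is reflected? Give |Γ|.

Γ = (Z_L − Z_0)/(Z_L + Z_0) = (160 − j136)/(310 − j136)
|Γ| = 210/339

|Γ| ≈ 0.62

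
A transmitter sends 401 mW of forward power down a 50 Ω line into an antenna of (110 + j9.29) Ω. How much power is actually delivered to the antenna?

|Γ| = |(60 + j9.29)/(160 + j9.29)| = 0.379
|Γ|² = 0.144
P_refl = |Γ|²·P_inc = 57.5 mW, P_del = (1 − |Γ|²)·P_inc = 343 mW

P_delivered ≈ 343 mW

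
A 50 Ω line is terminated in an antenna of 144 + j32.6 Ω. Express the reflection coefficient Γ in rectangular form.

Γ = (Z_L − Z_0)/(Z_L + Z_0) = (94 + j32.6)/(194 + j32.6)

Γ ≈ 0.499 + j0.0842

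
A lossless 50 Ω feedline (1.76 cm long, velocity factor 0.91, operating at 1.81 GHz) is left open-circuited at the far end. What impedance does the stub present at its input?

Z_in ≈ −j55.5 Ω

λ = v/f = 0.91·c / 1.81 GHz = 0.151 m
βl = 2π·l/λ = 2π × 0.117 = 42°
tan(βl) = 0.901
For an open-circuited stub, Z_in = −jZ_0·cot(βl) = −jZ_0/tan(βl)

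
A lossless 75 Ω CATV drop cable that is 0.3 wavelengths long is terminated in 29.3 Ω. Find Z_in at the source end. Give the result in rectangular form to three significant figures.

Z_in ≈ 125 − j80 Ω

βl = 2π × 0.3 = 108°
tan(βl) = tan(108°) = -3.08
Z_in = Z_0·(Z_L + jZ_0·tanβl)/(Z_0 + jZ_L·tanβl)
     = 75·(29.3 − j231)/(75 − j90.2)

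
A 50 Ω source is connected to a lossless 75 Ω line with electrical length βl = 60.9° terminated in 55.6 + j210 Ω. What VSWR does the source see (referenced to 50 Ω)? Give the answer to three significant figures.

tan(βl) = 1.8
Z_in = Z_0·(Z_L + jZ_0·tanβl)/(Z_0 + jZ_L·tanβl) = 13 − j81.2 Ω
Γ_s = (Z_in − Z_s)/(Z_in + Z_s) = (-37 − j81.2)/(63 − j81.2), |Γ_s| = 0.868
VSWR = (1 + |Γ_s|)/(1 − |Γ_s|)

VSWR ≈ 14.1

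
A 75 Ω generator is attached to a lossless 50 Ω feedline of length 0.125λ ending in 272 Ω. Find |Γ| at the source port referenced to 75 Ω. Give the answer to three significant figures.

|Γ| ≈ 0.711

βl = 2π × 0.125 = 45°
tan(βl) = 1
Z_in = Z_0·(Z_L + jZ_0·tanβl)/(Z_0 + jZ_L·tanβl) = 17.8 − j46.7 Ω
Γ_s = (Z_in − Z_s)/(Z_in + Z_s) = (-57.2 − j46.7)/(92.8 − j46.7), |Γ_s| = 0.711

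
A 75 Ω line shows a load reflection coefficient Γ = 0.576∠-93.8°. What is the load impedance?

Z_L = Z_0·(1 + Γ)/(1 − Γ) = 75·(0.962 − j0.575)/(1.04 + j0.575)

Z_L ≈ 35.6 − j61.2 Ω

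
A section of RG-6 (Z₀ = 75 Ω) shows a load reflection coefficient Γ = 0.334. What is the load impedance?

Z_L ≈ 150 Ω

Z_L = Z_0·(1 + Γ)/(1 − Γ) = 75·(1.33)/(0.666)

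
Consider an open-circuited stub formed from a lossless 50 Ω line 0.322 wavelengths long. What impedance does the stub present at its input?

Z_in ≈ +j24.3 Ω

βl = 2π × 0.322 = 116°
tan(βl) = -2.06
For an open-circuited stub, Z_in = −jZ_0·cot(βl) = −jZ_0/tan(βl)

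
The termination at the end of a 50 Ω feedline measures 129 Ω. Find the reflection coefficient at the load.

Γ = 0.441

Γ = (Z_L − Z_0)/(Z_L + Z_0) = (129 − 50)/(129 + 50) = 79/179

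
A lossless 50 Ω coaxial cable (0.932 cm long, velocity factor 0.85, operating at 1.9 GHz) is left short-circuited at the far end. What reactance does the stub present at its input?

λ = v/f = 0.85·c / 1.9 GHz = 0.134 m
βl = 2π·l/λ = 2π × 0.0694 = 25°
tan(βl) = 0.466
For a short-circuited stub, Z_in = jZ_0·tan(βl)

X_in ≈ 23.3 Ω (inductive)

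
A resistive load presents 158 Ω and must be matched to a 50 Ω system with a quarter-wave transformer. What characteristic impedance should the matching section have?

Z_qwt ≈ 88.9 Ω

Z_qwt = √(Z_0·R_L) = √(50 × 158) = √7900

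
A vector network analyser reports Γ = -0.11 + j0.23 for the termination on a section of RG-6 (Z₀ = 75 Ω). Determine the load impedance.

Z_L = Z_0·(1 + Γ)/(1 − Γ) = 75·(0.89 + j0.23)/(1.11 − j0.23)

Z_L ≈ 54.6 + j26.8 Ω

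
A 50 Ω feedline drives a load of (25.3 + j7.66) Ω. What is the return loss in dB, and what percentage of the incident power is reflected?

Γ = (-24.7 + j7.66)/(75.3 + j7.66), |Γ| = 0.342
RL = −20·log₁₀(0.342) = 9.33 dB
P_refl/P_inc = |Γ|² = 0.117

RL ≈ 9.33 dB; 11.7% of incident power reflected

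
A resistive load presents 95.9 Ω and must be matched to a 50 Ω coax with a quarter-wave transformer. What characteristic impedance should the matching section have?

Z_qwt ≈ 69.2 Ω

Z_qwt = √(Z_0·R_L) = √(50 × 95.9) = √4795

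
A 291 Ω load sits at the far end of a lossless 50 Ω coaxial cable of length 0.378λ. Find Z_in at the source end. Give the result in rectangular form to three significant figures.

Z_in ≈ 17.3 + j48.8 Ω

βl = 2π × 0.378 = 136°
tan(βl) = tan(136°) = -0.963
Z_in = Z_0·(Z_L + jZ_0·tanβl)/(Z_0 + jZ_L·tanβl)
     = 50·(291 − j48.1)/(50 − j280)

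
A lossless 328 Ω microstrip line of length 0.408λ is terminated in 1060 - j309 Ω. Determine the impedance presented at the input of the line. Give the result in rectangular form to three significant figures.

Z_in ≈ 329 + j443 Ω

βl = 2π × 0.408 = 147°
tan(βl) = tan(147°) = -0.652
Z_in = Z_0·(Z_L + jZ_0·tanβl)/(Z_0 + jZ_L·tanβl)
     = 328·(1060 − j523)/(126 − j692)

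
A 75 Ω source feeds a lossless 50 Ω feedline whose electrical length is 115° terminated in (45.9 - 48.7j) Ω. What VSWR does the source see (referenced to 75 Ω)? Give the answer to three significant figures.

VSWR ≈ 2.44

tan(βl) = -2.14
Z_in = Z_0·(Z_L + jZ_0·tanβl)/(Z_0 + jZ_L·tanβl) = 50.8 + j51.4 Ω
Γ_s = (Z_in − Z_s)/(Z_in + Z_s) = (-24.2 + j51.4)/(126 + j51.4), |Γ_s| = 0.418
VSWR = (1 + |Γ_s|)/(1 − |Γ_s|)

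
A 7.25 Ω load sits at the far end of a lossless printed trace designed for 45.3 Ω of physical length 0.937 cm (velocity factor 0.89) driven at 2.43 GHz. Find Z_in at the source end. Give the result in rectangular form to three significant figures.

λ = v/f = 0.89·c / 2.43 GHz = 0.11 m
βl = 2π·l/λ = 2π × 0.0853 = 30.7°
tan(βl) = tan(30.7°) = 0.594
Z_in = Z_0·(Z_L + jZ_0·tanβl)/(Z_0 + jZ_L·tanβl)
     = 45.3·(7.25 + j26.9)/(45.3 + j4.3)

Z_in ≈ 9.72 + j26 Ω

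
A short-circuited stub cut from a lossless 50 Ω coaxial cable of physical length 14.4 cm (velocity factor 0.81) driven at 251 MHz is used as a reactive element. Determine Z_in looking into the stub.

Z_in ≈ +j67.7 Ω

λ = v/f = 0.81·c / 251 MHz = 0.968 m
βl = 2π·l/λ = 2π × 0.149 = 53.5°
tan(βl) = 1.35
For a short-circuited stub, Z_in = jZ_0·tan(βl)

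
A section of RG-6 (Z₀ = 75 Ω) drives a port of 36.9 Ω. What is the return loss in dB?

RL ≈ 9.36 dB

Γ = (36.9 − 75)/(36.9 + 75) = -0.34
RL = −20·log₁₀|Γ| = −20·log₁₀(0.34)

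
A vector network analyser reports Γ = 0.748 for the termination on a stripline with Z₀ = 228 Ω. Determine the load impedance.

Z_L ≈ 1580 Ω

Z_L = Z_0·(1 + Γ)/(1 − Γ) = 228·(1.75)/(0.252)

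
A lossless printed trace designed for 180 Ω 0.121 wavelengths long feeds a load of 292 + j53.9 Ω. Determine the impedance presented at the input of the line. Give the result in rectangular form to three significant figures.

Z_in ≈ 192 − j100 Ω

βl = 2π × 0.121 = 43.6°
tan(βl) = tan(43.6°) = 0.951
Z_in = Z_0·(Z_L + jZ_0·tanβl)/(Z_0 + jZ_L·tanβl)
     = 180·(292 + j225)/(129 + j278)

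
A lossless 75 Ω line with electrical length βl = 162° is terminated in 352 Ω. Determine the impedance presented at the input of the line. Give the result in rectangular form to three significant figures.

tan(βl) = tan(162°) = -0.325
Z_in = Z_0·(Z_L + jZ_0·tanβl)/(Z_0 + jZ_L·tanβl)
     = 75·(352 − j24.4)/(75 − j114)

Z_in ≈ 117 + j154 Ω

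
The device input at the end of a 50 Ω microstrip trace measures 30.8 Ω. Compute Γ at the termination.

Γ = (Z_L − Z_0)/(Z_L + Z_0) = (30.8 − 50)/(30.8 + 50) = -19.2/80.8

Γ = -0.238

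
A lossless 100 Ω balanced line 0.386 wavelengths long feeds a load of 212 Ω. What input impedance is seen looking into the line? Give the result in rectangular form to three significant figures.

Z_in ≈ 84.6 + j69 Ω

βl = 2π × 0.386 = 139°
tan(βl) = tan(139°) = -0.871
Z_in = Z_0·(Z_L + jZ_0·tanβl)/(Z_0 + jZ_L·tanβl)
     = 100·(212 − j87.1)/(100 − j185)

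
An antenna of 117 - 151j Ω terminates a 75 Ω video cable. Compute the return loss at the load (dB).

RL ≈ 3.85 dB

Γ = (42 − j151)/(192 − j151), |Γ| = 0.642
RL = −20·log₁₀|Γ| = −20·log₁₀(0.642)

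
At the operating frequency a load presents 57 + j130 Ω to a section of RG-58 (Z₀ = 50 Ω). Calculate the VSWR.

VSWR ≈ 7.82

Γ = (Z_L − Z_0)/(Z_L + Z_0) = (7 + j130)/(107 + j130)
|Γ| = 130/168 = 0.773
VSWR = (1 + |Γ|)/(1 − |Γ|) = 1.77/0.227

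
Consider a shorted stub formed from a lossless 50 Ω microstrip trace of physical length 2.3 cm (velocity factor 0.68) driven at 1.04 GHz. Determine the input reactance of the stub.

X_in ≈ 45.4 Ω (inductive)

λ = v/f = 0.68·c / 1.04 GHz = 0.196 m
βl = 2π·l/λ = 2π × 0.117 = 42.2°
tan(βl) = 0.907
For a shorted stub, Z_in = jZ_0·tan(βl)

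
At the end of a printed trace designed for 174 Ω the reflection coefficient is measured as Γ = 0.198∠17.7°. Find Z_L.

Z_L ≈ 253 + j31.6 Ω

Z_L = Z_0·(1 + Γ)/(1 − Γ) = 174·(1.19 + j0.0602)/(0.811 − j0.0602)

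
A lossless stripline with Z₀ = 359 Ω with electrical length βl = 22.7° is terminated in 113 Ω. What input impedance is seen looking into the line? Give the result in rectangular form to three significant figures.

tan(βl) = tan(22.7°) = 0.418
Z_in = Z_0·(Z_L + jZ_0·tanβl)/(Z_0 + jZ_L·tanβl)
     = 359·(113 + j150)/(359 + j47.3)

Z_in ≈ 131 + j133 Ω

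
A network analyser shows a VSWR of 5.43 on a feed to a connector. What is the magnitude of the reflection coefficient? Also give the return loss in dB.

|Γ| ≈ 0.689; return loss ≈ 3.24 dB

|Γ| = (S − 1)/(S + 1) = (5.43 − 1)/(5.43 + 1) = 4.43/6.43
RL = −20·log₁₀|Γ| = −20·log₁₀(0.689)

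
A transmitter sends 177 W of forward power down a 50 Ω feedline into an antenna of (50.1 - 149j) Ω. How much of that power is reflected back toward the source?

P_reflected ≈ 122 W

|Γ| = |(0.1 − j149)/(100.1 − j149)| = 0.83
|Γ|² = 0.689
P_refl = |Γ|²·P_inc = 122 W, P_del = (1 − |Γ|²)·P_inc = 55 W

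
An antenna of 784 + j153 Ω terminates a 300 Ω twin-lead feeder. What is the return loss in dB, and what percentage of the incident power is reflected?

Γ = (484 + j153)/(1084 + j153), |Γ| = 0.464
RL = −20·log₁₀(0.464) = 6.68 dB
P_refl/P_inc = |Γ|² = 0.215

RL ≈ 6.68 dB; 21.5% of incident power reflected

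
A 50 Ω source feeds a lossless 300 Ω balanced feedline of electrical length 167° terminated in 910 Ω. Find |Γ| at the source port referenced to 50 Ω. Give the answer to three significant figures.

|Γ| ≈ 0.891

tan(βl) = -0.231
Z_in = Z_0·(Z_L + jZ_0·tanβl)/(Z_0 + jZ_L·tanβl) = 643 + j381 Ω
Γ_s = (Z_in − Z_s)/(Z_in + Z_s) = (593 + j381)/(693 + j381), |Γ_s| = 0.891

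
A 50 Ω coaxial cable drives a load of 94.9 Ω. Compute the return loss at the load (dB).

RL ≈ 10.2 dB

Γ = (94.9 − 50)/(94.9 + 50) = 0.31
RL = −20·log₁₀|Γ| = −20·log₁₀(0.31)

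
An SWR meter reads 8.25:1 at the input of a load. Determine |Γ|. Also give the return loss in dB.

|Γ| = (S − 1)/(S + 1) = (8.25 − 1)/(8.25 + 1) = 7.25/9.25
RL = −20·log₁₀|Γ| = −20·log₁₀(0.784)

|Γ| ≈ 0.784; return loss ≈ 2.12 dB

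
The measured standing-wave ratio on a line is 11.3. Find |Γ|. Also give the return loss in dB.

|Γ| ≈ 0.837; return loss ≈ 1.54 dB

|Γ| = (S − 1)/(S + 1) = (11.3 − 1)/(11.3 + 1) = 10.3/12.3
RL = −20·log₁₀|Γ| = −20·log₁₀(0.837)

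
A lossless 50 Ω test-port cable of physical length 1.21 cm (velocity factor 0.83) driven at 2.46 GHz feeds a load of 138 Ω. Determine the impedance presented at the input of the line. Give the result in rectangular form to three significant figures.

λ = v/f = 0.83·c / 2.46 GHz = 0.101 m
βl = 2π·l/λ = 2π × 0.12 = 43°
tan(βl) = tan(43°) = 0.934
Z_in = Z_0·(Z_L + jZ_0·tanβl)/(Z_0 + jZ_L·tanβl)
     = 50·(138 + j46.7)/(50 + j129)

Z_in ≈ 33.8 − j40.4 Ω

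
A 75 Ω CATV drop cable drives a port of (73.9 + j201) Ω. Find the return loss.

RL ≈ 1.9 dB

Γ = (-1.1 + j201)/(148.9 + j201), |Γ| = 0.804
RL = −20·log₁₀|Γ| = −20·log₁₀(0.804)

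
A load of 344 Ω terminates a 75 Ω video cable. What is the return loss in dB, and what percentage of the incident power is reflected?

RL ≈ 3.85 dB; 41.2% of incident power reflected

Γ = (344 − 75)/(344 + 75) = 0.642
RL = −20·log₁₀(0.642) = 3.85 dB
P_refl/P_inc = |Γ|² = 0.412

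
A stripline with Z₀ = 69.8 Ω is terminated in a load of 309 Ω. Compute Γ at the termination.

Γ = 0.631

Γ = (Z_L − Z_0)/(Z_L + Z_0) = (309 − 69.8)/(309 + 69.8) = 239.2/378.8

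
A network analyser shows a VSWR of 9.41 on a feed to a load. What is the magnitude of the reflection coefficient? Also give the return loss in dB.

|Γ| = (S − 1)/(S + 1) = (9.41 − 1)/(9.41 + 1) = 8.41/10.4
RL = −20·log₁₀|Γ| = −20·log₁₀(0.808)

|Γ| ≈ 0.808; return loss ≈ 1.85 dB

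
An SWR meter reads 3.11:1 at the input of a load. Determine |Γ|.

|Γ| = (S − 1)/(S + 1) = (3.11 − 1)/(3.11 + 1) = 2.11/4.11

|Γ| ≈ 0.513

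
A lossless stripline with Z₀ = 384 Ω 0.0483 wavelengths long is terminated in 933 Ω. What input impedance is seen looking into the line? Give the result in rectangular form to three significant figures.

βl = 2π × 0.0483 = 17.4°
tan(βl) = tan(17.4°) = 0.313
Z_in = Z_0·(Z_L + jZ_0·tanβl)/(Z_0 + jZ_L·tanβl)
     = 384·(933 + j120)/(384 + j292)

Z_in ≈ 649 − j373 Ω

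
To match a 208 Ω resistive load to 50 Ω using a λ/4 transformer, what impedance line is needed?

Z_qwt = √(Z_0·R_L) = √(50 × 208) = √10400

Z_qwt ≈ 102 Ω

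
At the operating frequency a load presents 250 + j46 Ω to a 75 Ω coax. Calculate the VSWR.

Γ = (Z_L − Z_0)/(Z_L + Z_0) = (175 + j46)/(325 + j46)
|Γ| = 181/328 = 0.551
VSWR = (1 + |Γ|)/(1 − |Γ|) = 1.55/0.449

VSWR ≈ 3.46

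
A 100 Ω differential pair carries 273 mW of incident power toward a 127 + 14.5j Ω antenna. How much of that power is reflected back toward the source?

|Γ| = |(27 + j14.5)/(227 + j14.5)| = 0.135
|Γ|² = 0.0182
P_refl = |Γ|²·P_inc = 4.96 mW, P_del = (1 − |Γ|²)·P_inc = 268 mW

P_reflected ≈ 4.96 mW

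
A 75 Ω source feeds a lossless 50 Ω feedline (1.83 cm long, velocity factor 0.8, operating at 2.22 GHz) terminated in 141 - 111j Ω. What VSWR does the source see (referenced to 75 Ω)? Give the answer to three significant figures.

λ = v/f = 0.8·c / 2.22 GHz = 0.108 m
βl = 2π·l/λ = 2π × 0.169 = 60.9°
tan(βl) = 1.8
Z_in = Z_0·(Z_L + jZ_0·tanβl)/(Z_0 + jZ_L·tanβl) = 11.8 − j16.2 Ω
Γ_s = (Z_in − Z_s)/(Z_in + Z_s) = (-63.2 − j16.2)/(86.8 − j16.2), |Γ_s| = 0.739
VSWR = (1 + |Γ_s|)/(1 − |Γ_s|)

VSWR ≈ 6.67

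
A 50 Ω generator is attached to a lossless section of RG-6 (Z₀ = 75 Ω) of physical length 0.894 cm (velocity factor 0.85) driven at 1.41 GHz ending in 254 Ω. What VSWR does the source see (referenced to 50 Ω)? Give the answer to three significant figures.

λ = v/f = 0.85·c / 1.41 GHz = 0.181 m
βl = 2π·l/λ = 2π × 0.0494 = 17.8°
tan(βl) = 0.321
Z_in = Z_0·(Z_L + jZ_0·tanβl)/(Z_0 + jZ_L·tanβl) = 128 − j116 Ω
Γ_s = (Z_in − Z_s)/(Z_in + Z_s) = (78.4 − j116)/(178 − j116), |Γ_s| = 0.657
VSWR = (1 + |Γ_s|)/(1 − |Γ_s|)

VSWR ≈ 4.83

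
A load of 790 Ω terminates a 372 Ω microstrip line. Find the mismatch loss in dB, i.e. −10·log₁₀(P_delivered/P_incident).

mismatch loss ≈ 0.602 dB

Γ = (790 − 372)/(790 + 372) = 0.36
|Γ|² = 0.129, so P_del/P_inc = 1 − |Γ|² = 0.871
ML = −10·log₁₀(1 − |Γ|²)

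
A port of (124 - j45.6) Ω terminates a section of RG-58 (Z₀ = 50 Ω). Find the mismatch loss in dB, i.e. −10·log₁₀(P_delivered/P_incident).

Γ = (74 − j45.6)/(174 − j45.6), |Γ| = 0.483
|Γ|² = 0.234, so P_del/P_inc = 1 − |Γ|² = 0.766
ML = −10·log₁₀(1 − |Γ|²)

mismatch loss ≈ 1.15 dB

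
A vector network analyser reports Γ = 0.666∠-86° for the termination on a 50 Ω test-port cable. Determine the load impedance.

Z_L = Z_0·(1 + Γ)/(1 − Γ) = 50·(1.05 − j0.664)/(0.954 + j0.664)

Z_L ≈ 20.6 − j49.2 Ω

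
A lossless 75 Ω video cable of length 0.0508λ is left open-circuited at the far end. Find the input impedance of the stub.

Z_in ≈ −j227 Ω

βl = 2π × 0.0508 = 18.3°
tan(βl) = 0.33
For an open-circuited stub, Z_in = −jZ_0·cot(βl) = −jZ_0/tan(βl)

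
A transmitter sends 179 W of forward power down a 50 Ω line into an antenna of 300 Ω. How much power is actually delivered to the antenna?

P_delivered ≈ 87.7 W

Γ = (300 − 50)/(300 + 50) = 0.714
|Γ|² = 0.51
P_refl = |Γ|²·P_inc = 91.3 W, P_del = (1 − |Γ|²)·P_inc = 87.7 W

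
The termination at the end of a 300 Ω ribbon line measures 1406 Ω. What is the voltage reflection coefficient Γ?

Γ = 0.648

Γ = (Z_L − Z_0)/(Z_L + Z_0) = (1406 − 300)/(1406 + 300) = 1106/1706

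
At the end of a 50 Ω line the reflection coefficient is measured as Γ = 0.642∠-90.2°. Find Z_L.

Z_L = Z_0·(1 + Γ)/(1 − Γ) = 50·(0.998 − j0.642)/(1 + j0.642)

Z_L ≈ 20.7 − j45.3 Ω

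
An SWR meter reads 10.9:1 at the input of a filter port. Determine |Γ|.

|Γ| ≈ 0.832

|Γ| = (S − 1)/(S + 1) = (10.9 − 1)/(10.9 + 1) = 9.9/11.9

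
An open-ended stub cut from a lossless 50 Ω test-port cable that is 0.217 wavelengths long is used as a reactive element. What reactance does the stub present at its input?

βl = 2π × 0.217 = 78.1°
tan(βl) = 4.75
For an open-ended stub, Z_in = −jZ_0·cot(βl) = −jZ_0/tan(βl)

X_in ≈ -10.5 Ω (capacitive)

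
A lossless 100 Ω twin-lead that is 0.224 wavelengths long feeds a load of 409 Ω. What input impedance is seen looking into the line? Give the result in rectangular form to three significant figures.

βl = 2π × 0.224 = 80.6°
tan(βl) = tan(80.6°) = 6.07
Z_in = Z_0·(Z_L + jZ_0·tanβl)/(Z_0 + jZ_L·tanβl)
     = 100·(409 + j607)/(100 + j2480)

Z_in ≈ 25.1 − j15.5 Ω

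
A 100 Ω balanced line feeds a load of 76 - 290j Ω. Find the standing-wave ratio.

Γ = (Z_L − Z_0)/(Z_L + Z_0) = (-24 − j290)/(176 − j290)
|Γ| = 291/339 = 0.858
VSWR = (1 + |Γ|)/(1 − |Γ|) = 1.86/0.142

VSWR ≈ 13.1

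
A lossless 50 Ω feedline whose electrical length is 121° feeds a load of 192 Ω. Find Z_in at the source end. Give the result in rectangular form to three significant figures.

Z_in ≈ 17.3 + j27.3 Ω

tan(βl) = tan(121°) = -1.66
Z_in = Z_0·(Z_L + jZ_0·tanβl)/(Z_0 + jZ_L·tanβl)
     = 50·(192 − j83.2)/(50 − j320)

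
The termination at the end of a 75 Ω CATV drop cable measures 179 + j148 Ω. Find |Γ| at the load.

Γ = (Z_L − Z_0)/(Z_L + Z_0) = (104 + j148)/(254 + j148)
|Γ| = 181/294

|Γ| ≈ 0.615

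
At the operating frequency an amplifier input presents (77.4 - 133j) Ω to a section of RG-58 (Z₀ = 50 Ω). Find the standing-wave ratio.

Γ = (Z_L − Z_0)/(Z_L + Z_0) = (27.4 − j133)/(127.4 − j133)
|Γ| = 136/184 = 0.737
VSWR = (1 + |Γ|)/(1 − |Γ|) = 1.74/0.263

VSWR ≈ 6.61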